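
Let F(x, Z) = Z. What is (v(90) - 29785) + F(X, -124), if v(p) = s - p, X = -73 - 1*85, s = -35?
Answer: -30034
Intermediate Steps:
X = -158 (X = -73 - 85 = -158)
v(p) = -35 - p
(v(90) - 29785) + F(X, -124) = ((-35 - 1*90) - 29785) - 124 = ((-35 - 90) - 29785) - 124 = (-125 - 29785) - 124 = -29910 - 124 = -30034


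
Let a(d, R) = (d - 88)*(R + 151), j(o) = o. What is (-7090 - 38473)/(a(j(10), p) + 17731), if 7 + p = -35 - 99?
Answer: -1981/737 ≈ -2.6879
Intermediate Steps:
p = -141 (p = -7 + (-35 - 99) = -7 - 134 = -141)
a(d, R) = (-88 + d)*(151 + R)
(-7090 - 38473)/(a(j(10), p) + 17731) = (-7090 - 38473)/((-13288 - 88*(-141) + 151*10 - 141*10) + 17731) = -45563/((-13288 + 12408 + 1510 - 1410) + 17731) = -45563/(-780 + 17731) = -45563/16951 = -45563*1/16951 = -1981/737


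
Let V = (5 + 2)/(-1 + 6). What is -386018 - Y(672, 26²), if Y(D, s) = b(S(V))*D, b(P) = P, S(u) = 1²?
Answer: -386690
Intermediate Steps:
V = 7/5 ≈ 1.4000
S(u) = 1
Y(D, s) = D (Y(D, s) = 1*D = D)
-386018 - Y(672, 26²) = -386018 - 1*672 = -386018 - 672 = -386690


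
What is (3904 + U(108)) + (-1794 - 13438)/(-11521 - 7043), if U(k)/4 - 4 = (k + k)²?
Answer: 7431248/39 ≈ 1.9054e+5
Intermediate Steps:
U(k) = 16 + 16*k² (U(k) = 16 + 4*(k + k)² = 16 + 4*(2*k)² = 16 + 4*(4*k²) = 16 + 16*k²)
(3904 + U(108)) + (-1794 - 13438)/(-11521 - 7043) = (3904 + (16 + 16*108²)) + (-1794 - 13438)/(-11521 - 7043) = (3904 + (16 + 16*11664)) - 15232/(-18564) = (3904 + (16 + 186624)) - 15232*(-1/18564) = (3904 + 186640) + 32/39 = 190544 + 32/39 = 7431248/39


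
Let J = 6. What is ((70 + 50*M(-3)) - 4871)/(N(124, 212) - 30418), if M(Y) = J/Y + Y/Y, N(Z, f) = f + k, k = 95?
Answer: 1617/10037 ≈ 0.16110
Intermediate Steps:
N(Z, f) = 95 + f (N(Z, f) = f + 95 = 95 + f)
M(Y) = 1 + 6/Y (M(Y) = 6/Y + Y/Y = 6/Y + 1 = 1 + 6/Y)
((70 + 50*M(-3)) - 4871)/(N(124, 212) - 30418) = ((70 + 50*((6 - 3)/(-3))) - 4871)/((95 + 212) - 30418) = ((70 + 50*(-⅓*3)) - 4871)/(307 - 30418) = ((70 + 50*(-1)) - 4871)/(-30111) = ((70 - 50) - 4871)*(-1/30111) = (20 - 4871)*(-1/30111) = -4851*(-1/30111) = 1617/10037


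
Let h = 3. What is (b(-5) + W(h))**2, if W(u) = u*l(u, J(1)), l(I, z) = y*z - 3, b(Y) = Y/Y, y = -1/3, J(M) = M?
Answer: 81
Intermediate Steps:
y = -1/3 (y = -1*1/3 = -1/3 ≈ -0.33333)
b(Y) = 1
l(I, z) = -3 - z/3 (l(I, z) = -z/3 - 3 = -3 - z/3)
W(u) = -10*u/3 (W(u) = u*(-3 - 1/3*1) = u*(-3 - 1/3) = u*(-10/3) = -10*u/3)
(b(-5) + W(h))**2 = (1 - 10/3*3)**2 = (1 - 10)**2 = (-9)**2 = 81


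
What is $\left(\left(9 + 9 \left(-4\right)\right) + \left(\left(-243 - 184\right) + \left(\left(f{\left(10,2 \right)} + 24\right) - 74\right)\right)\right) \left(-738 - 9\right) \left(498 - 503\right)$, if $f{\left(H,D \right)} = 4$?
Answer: $-1867500$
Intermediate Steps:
$\left(\left(9 + 9 \left(-4\right)\right) + \left(\left(-243 - 184\right) + \left(\left(f{\left(10,2 \right)} + 24\right) - 74\right)\right)\right) \left(-738 - 9\right) \left(498 - 503\right) = \left(\left(9 + 9 \left(-4\right)\right) + \left(\left(-243 - 184\right) + \left(\left(4 + 24\right) - 74\right)\right)\right) \left(-738 - 9\right) \left(498 - 503\right) = \left(\left(9 - 36\right) + \left(-427 + \left(28 - 74\right)\right)\right) \left(-747\right) \left(-5\right) = \left(-27 - 473\right) \left(-747\right) \left(-5\right) = \left(-500\right) \left(-747\right) \left(-5\right) = 373500 \left(-5\right) = -1867500$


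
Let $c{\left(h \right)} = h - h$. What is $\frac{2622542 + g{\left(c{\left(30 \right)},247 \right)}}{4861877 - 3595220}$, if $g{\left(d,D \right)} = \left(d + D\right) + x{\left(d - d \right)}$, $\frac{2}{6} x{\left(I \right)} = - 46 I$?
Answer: $\frac{874263}{422219} \approx 2.0706$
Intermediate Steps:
$c{\left(h \right)} = 0$
$x{\left(I \right)} = - 138 I$ ($x{\left(I \right)} = 3 \left(- 46 I\right) = - 138 I$)
$g{\left(d,D \right)} = D + d$ ($g{\left(d,D \right)} = \left(d + D\right) - 138 \left(d - d\right) = \left(D + d\right) - 0 = \left(D + d\right) + 0 = D + d$)
$\frac{2622542 + g{\left(c{\left(30 \right)},247 \right)}}{4861877 - 3595220} = \frac{2622542 + \left(247 + 0\right)}{4861877 - 3595220} = \frac{2622542 + 247}{1266657} = 2622789 \cdot \frac{1}{1266657} = \frac{874263}{422219}$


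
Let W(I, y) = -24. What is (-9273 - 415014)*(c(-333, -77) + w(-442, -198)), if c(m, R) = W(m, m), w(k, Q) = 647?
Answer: -264330801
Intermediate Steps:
c(m, R) = -24
(-9273 - 415014)*(c(-333, -77) + w(-442, -198)) = (-9273 - 415014)*(-24 + 647) = -424287*623 = -264330801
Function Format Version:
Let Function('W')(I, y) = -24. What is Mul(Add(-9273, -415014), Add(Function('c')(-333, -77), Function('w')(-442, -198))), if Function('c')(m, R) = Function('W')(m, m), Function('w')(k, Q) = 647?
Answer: -264330801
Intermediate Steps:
Function('c')(m, R) = -24
Mul(Add(-9273, -415014), Add(Function('c')(-333, -77), Function('w')(-442, -198))) = Mul(Add(-9273, -415014), Add(-24, 647)) = Mul(-424287, 623) = -264330801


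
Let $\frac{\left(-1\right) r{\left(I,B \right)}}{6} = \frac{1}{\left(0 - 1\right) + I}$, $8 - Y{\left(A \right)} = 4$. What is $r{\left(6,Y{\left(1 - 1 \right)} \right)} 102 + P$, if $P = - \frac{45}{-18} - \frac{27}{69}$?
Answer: $- \frac{27667}{230} \approx -120.29$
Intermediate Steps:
$Y{\left(A \right)} = 4$ ($Y{\left(A \right)} = 8 - 4 = 4$)
$P = \frac{97}{46}$ ($P = \left(-45\right) \left(- \frac{1}{18}\right) - \frac{9}{23} = \frac{5}{2} - \frac{9}{23} = \frac{97}{46} \approx 2.1087$)
$r{\left(I,B \right)} = - \frac{6}{-1 + I}$ ($r{\left(I,B \right)} = - \frac{6}{\left(0 - 1\right) + I} = - \frac{6}{-1 + I}$)
$r{\left(6,Y{\left(1 - 1 \right)} \right)} 102 + P = - \frac{6}{-1 + 6} \cdot 102 + \frac{97}{46} = - \frac{6}{5} \cdot 102 + \frac{97}{46} = \left(-6\right) \frac{1}{5} \cdot 102 + \frac{97}{46} = \left(- \frac{6}{5}\right) 102 + \frac{97}{46} = - \frac{612}{5} + \frac{97}{46} = - \frac{27667}{230}$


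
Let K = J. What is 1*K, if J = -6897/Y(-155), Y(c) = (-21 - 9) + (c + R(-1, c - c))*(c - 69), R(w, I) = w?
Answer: -209/1058 ≈ -0.19754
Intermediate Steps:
Y(c) = -30 + (-1 + c)*(-69 + c) (Y(c) = (-21 - 9) + (c - 1)*(c - 69) = -30 + (-1 + c)*(-69 + c))
J = -209/1058 (J = -6897/(39 + (-155)**2 - 70*(-155)) = -6897/(39 + 24025 + 10850) = -6897/34914 = -6897*1/34914 = -209/1058 ≈ -0.19754)
K = -209/1058 ≈ -0.19754
1*K = 1*(-209/1058) = -209/1058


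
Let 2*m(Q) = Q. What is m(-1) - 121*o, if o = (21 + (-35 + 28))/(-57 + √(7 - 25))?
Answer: 523/18 + 14*I*√2/9 ≈ 29.056 + 2.1999*I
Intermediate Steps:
m(Q) = Q/2
o = 14/(-57 + 3*I*√2) (o = (21 - 7)/(-57 + √(-18)) = 14/(-57 + 3*I*√2) ≈ -0.24426 - 0.018181*I)
m(-1) - 121*o = (½)*(-1) - 121*(-266/1089 - 14*I*√2/1089) = -½ + (266/9 + 14*I*√2/9) = 523/18 + 14*I*√2/9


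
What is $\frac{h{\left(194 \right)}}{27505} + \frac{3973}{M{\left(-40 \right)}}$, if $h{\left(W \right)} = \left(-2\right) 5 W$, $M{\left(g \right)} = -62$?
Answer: $- \frac{21879529}{341062} \approx -64.151$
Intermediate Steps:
$h{\left(W \right)} = - 10 W$
$\frac{h{\left(194 \right)}}{27505} + \frac{3973}{M{\left(-40 \right)}} = \frac{\left(-10\right) 194}{27505} + \frac{3973}{-62} = \left(-1940\right) \frac{1}{27505} + 3973 \left(- \frac{1}{62}\right) = - \frac{388}{5501} - \frac{3973}{62} = - \frac{21879529}{341062}$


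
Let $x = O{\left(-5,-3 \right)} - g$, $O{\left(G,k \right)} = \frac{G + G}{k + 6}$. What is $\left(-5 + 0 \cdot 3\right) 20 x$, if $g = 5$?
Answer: $\frac{2500}{3} \approx 833.33$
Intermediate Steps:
$O{\left(G,k \right)} = \frac{2 G}{6 + k}$
$x = - \frac{25}{3}$ ($x = 2 \left(-5\right) \frac{1}{6 - 3} - 5 = 2 \left(-5\right) \frac{1}{3} - 5 = - \frac{10}{3} - 5 = - \frac{25}{3} \approx -8.3333$)
$\left(-5 + 0 \cdot 3\right) 20 x = \left(-5 + 0 \cdot 3\right) 20 \left(- \frac{25}{3}\right) = \left(-5 + 0\right) 20 \left(- \frac{25}{3}\right) = \left(-5\right) 20 \left(- \frac{25}{3}\right) = \left(-100\right) \left(- \frac{25}{3}\right) = \frac{2500}{3}$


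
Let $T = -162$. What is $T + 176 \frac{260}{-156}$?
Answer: $- \frac{1366}{3} \approx -455.33$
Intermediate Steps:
$T + 176 \frac{260}{-156} = -162 + 176 \frac{260}{-156} = -162 + 176 \cdot 260 \left(- \frac{1}{156}\right) = -162 + 176 \left(- \frac{5}{3}\right) = -162 - \frac{880}{3} = - \frac{1366}{3}$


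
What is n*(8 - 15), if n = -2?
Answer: 14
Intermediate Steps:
n*(8 - 15) = -2*(8 - 15) = -2*(-7) = 14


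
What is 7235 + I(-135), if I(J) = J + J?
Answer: 6965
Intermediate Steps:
I(J) = 2*J
7235 + I(-135) = 7235 + 2*(-135) = 7235 - 270 = 6965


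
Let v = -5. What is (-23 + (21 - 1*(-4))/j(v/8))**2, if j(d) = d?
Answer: 3969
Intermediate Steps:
(-23 + (21 - 1*(-4))/j(v/8))**2 = (-23 + (21 - 1*(-4))/((-5/8)))**2 = (-23 + (21 + 4)/((-5*1/8)))**2 = (-23 + 25/(-5/8))**2 = (-23 + 25*(-8/5))**2 = (-23 - 40)**2 = (-63)**2 = 3969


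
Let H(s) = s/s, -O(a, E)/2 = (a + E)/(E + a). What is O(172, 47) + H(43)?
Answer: -1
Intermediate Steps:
O(a, E) = -2 (O(a, E) = -2*(a + E)/(E + a) = -2*(E + a)/(E + a) = -2*1 = -2)
H(s) = 1
O(172, 47) + H(43) = -2 + 1 = -1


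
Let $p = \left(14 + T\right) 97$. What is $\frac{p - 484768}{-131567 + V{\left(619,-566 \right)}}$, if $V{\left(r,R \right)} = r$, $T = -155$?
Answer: $\frac{498445}{130948} \approx 3.8064$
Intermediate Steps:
$p = -13677$ ($p = \left(14 - 155\right) 97 = \left(-141\right) 97 = -13677$)
$\frac{p - 484768}{-131567 + V{\left(619,-566 \right)}} = \frac{-13677 - 484768}{-131567 + 619} = - \frac{498445}{-130948} = \left(-498445\right) \left(- \frac{1}{130948}\right) = \frac{498445}{130948}$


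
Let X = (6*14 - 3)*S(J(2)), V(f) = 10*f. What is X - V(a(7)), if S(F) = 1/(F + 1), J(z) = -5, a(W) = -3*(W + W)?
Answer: 1599/4 ≈ 399.75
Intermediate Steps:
a(W) = -6*W
S(F) = 1/(1 + F)
X = -81/4 (X = (6*14 - 3)/(1 - 5) = (84 - 3)/(-4) = 81*(-1/4) = -81/4 ≈ -20.250)
X - V(a(7)) = -81/4 - 10*(-6*7) = -81/4 - 10*(-42) = -81/4 - 1*(-420) = -81/4 + 420 = 1599/4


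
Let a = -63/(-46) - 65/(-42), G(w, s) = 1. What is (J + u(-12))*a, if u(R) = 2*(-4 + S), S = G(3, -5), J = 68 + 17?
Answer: 111311/483 ≈ 230.46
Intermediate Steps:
J = 85
S = 1
a = 1409/483 (a = -63*(-1/46) - 65*(-1/42) = 63/46 + 65/42 = 1409/483 ≈ 2.9172)
u(R) = -6 (u(R) = 2*(-4 + 1) = 2*(-3) = -6)
(J + u(-12))*a = (85 - 6)*(1409/483) = 79*(1409/483) = 111311/483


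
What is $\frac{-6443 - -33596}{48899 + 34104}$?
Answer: $\frac{27153}{83003} \approx 0.32713$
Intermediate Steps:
$\frac{-6443 - -33596}{48899 + 34104} = \frac{-6443 + 33596}{83003} = 27153 \cdot \frac{1}{83003} = \frac{27153}{83003}$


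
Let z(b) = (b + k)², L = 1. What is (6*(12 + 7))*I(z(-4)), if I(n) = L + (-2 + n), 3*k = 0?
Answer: 1710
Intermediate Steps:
k = 0 (k = (⅓)*0 = 0)
z(b) = b² (z(b) = (b + 0)² = b²)
I(n) = -1 + n (I(n) = 1 + (-2 + n) = -1 + n)
(6*(12 + 7))*I(z(-4)) = (6*(12 + 7))*(-1 + (-4)²) = (6*19)*(-1 + 16) = 114*15 = 1710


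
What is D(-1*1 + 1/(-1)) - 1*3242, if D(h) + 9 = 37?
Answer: -3214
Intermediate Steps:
D(h) = 28 (D(h) = -9 + 37 = 28)
D(-1*1 + 1/(-1)) - 1*3242 = 28 - 1*3242 = 28 - 3242 = -3214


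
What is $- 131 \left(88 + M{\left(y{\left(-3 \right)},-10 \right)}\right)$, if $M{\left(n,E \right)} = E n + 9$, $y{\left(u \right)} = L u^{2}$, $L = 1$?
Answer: $-917$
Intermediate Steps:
$y{\left(u \right)} = u^{2}$ ($y{\left(u \right)} = 1 u^{2} = u^{2}$)
$M{\left(n,E \right)} = 9 + E n$
$- 131 \left(88 + M{\left(y{\left(-3 \right)},-10 \right)}\right) = - 131 \left(88 + \left(9 - 10 \left(-3\right)^{2}\right)\right) = - 131 \left(88 + \left(9 - 90\right)\right) = - 131 \left(88 - 81\right) = \left(-131\right) 7 = -917$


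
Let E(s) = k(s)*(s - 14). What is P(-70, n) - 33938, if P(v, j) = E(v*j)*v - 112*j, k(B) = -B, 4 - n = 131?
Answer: 5523515086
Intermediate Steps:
n = -127 (n = 4 - 1*131 = 4 - 131 = -127)
E(s) = -s*(-14 + s) (E(s) = (-s)*(s - 14) = (-s)*(-14 + s) = -s*(-14 + s))
P(v, j) = -112*j + j*v**2*(14 - j*v) (P(v, j) = ((v*j)*(14 - v*j))*v - 112*j = ((j*v)*(14 - j*v))*v - 112*j = (j*v*(14 - j*v))*v - 112*j = j*v**2*(14 - j*v) - 112*j = -112*j + j*v**2*(14 - j*v))
P(-70, n) - 33938 = -127*(-112 + (-70)**2*(14 - 1*(-127)*(-70))) - 33938 = -127*(-112 + 4900*(14 - 8890)) - 33938 = -127*(-112 + 4900*(-8876)) - 33938 = -127*(-112 - 43492400) - 33938 = -127*(-43492512) - 33938 = 5523549024 - 33938 = 5523515086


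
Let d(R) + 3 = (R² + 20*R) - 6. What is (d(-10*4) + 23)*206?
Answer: 167684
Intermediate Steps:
d(R) = -9 + R² + 20*R (d(R) = -3 + ((R² + 20*R) - 6) = -3 + (-6 + R² + 20*R) = -9 + R² + 20*R)
(d(-10*4) + 23)*206 = ((-9 + (-10*4)² + 20*(-10*4)) + 23)*206 = ((-9 + (-40)² + 20*(-40)) + 23)*206 = ((-9 + 1600 - 800) + 23)*206 = (791 + 23)*206 = 814*206 = 167684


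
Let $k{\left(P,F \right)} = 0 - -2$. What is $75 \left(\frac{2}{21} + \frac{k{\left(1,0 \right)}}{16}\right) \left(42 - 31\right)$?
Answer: $\frac{10175}{56} \approx 181.7$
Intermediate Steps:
$k{\left(P,F \right)} = 2$ ($k{\left(P,F \right)} = 0 + 2 = 2$)
$75 \left(\frac{2}{21} + \frac{k{\left(1,0 \right)}}{16}\right) \left(42 - 31\right) = 75 \left(\frac{2}{21} + \frac{2}{16}\right) \left(42 - 31\right) = 75 \left(2 \cdot \frac{1}{21} + 2 \cdot \frac{1}{16}\right) 11 = 75 \left(\frac{2}{21} + \frac{1}{8}\right) 11 = 75 \cdot \frac{37}{168} \cdot 11 = 75 \cdot \frac{407}{168} = \frac{10175}{56}$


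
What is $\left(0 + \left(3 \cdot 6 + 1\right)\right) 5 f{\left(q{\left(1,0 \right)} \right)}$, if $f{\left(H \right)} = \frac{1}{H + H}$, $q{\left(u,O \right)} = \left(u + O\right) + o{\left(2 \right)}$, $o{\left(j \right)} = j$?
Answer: $\frac{95}{6} \approx 15.833$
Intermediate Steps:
$q{\left(u,O \right)} = 2 + O + u$ ($q{\left(u,O \right)} = \left(u + O\right) + 2 = \left(O + u\right) + 2 = 2 + O + u$)
$f{\left(H \right)} = \frac{1}{2 H}$
$\left(0 + \left(3 \cdot 6 + 1\right)\right) 5 f{\left(q{\left(1,0 \right)} \right)} = \left(0 + \left(3 \cdot 6 + 1\right)\right) 5 \frac{1}{2 \left(2 + 0 + 1\right)} = \left(0 + \left(18 + 1\right)\right) 5 \frac{1}{2 \cdot 3} = \left(0 + 19\right) 5 \cdot \frac{1}{2} \cdot \frac{1}{3} = 19 \cdot 5 \cdot \frac{1}{6} = 95 \cdot \frac{1}{6} = \frac{95}{6}$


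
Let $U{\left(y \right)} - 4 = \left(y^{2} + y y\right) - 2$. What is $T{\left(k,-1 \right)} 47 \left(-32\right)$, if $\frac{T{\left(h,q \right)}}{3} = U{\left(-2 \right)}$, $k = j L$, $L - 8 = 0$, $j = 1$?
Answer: $-45120$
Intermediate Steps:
$L = 8$ ($L = 8 + 0 = 8$)
$k = 8$ ($k = 1 \cdot 8 = 8$)
$U{\left(y \right)} = 2 + 2 y^{2}$ ($U{\left(y \right)} = 4 - \left(2 - y^{2} - y y\right) = 4 + \left(\left(y^{2} + y^{2}\right) - 2\right) = 4 + \left(2 y^{2} - 2\right) = 4 + \left(-2 + 2 y^{2}\right) = 2 + 2 y^{2}$)
$T{\left(h,q \right)} = 30$ ($T{\left(h,q \right)} = 3 \left(2 + 2 \left(-2\right)^{2}\right) = 3 \left(2 + 2 \cdot 4\right) = 3 \left(2 + 8\right) = 3 \cdot 10 = 30$)
$T{\left(k,-1 \right)} 47 \left(-32\right) = 30 \cdot 47 \left(-32\right) = 1410 \left(-32\right) = -45120$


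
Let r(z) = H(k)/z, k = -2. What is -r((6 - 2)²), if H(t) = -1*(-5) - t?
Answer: -7/16 ≈ -0.43750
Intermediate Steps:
H(t) = 5 - t
r(z) = 7/z (r(z) = (5 - 1*(-2))/z = (5 + 2)/z = 7/z)
-r((6 - 2)²) = -7/((6 - 2)²) = -7/(4²) = -7/16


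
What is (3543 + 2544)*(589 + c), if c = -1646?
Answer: -6433959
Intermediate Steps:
(3543 + 2544)*(589 + c) = (3543 + 2544)*(589 - 1646) = 6087*(-1057) = -6433959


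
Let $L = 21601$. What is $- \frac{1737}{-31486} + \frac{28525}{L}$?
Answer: $\frac{935659087}{680129086} \approx 1.3757$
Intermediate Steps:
$- \frac{1737}{-31486} + \frac{28525}{L} = - \frac{1737}{-31486} + \frac{28525}{21601} = \left(-1737\right) \left(- \frac{1}{31486}\right) + 28525 \cdot \frac{1}{21601} = \frac{1737}{31486} + \frac{28525}{21601} = \frac{935659087}{680129086}$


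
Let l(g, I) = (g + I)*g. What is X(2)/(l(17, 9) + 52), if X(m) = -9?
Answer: -9/494 ≈ -0.018219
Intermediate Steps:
l(g, I) = g*(I + g) (l(g, I) = (I + g)*g = g*(I + g))
X(2)/(l(17, 9) + 52) = -9/(17*(9 + 17) + 52) = -9/(17*26 + 52) = -9/(442 + 52) = -9/494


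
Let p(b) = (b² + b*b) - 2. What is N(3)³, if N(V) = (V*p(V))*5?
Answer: 13824000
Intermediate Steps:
p(b) = -2 + 2*b² (p(b) = (b² + b²) - 2 = 2*b² - 2 = -2 + 2*b²)
N(V) = 5*V*(-2 + 2*V²) (N(V) = (V*(-2 + 2*V²))*5 = 5*V*(-2 + 2*V²))
N(3)³ = (10*3*(-1 + 3²))³ = (10*3*(-1 + 9))³ = (10*3*8)³ = 240³ = 13824000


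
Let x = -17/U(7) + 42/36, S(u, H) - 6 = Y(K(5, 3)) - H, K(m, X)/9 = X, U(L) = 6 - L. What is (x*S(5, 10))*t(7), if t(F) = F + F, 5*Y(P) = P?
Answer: 5341/15 ≈ 356.07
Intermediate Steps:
K(m, X) = 9*X
Y(P) = P/5
S(u, H) = 57/5 - H (S(u, H) = 6 + ((9*3)/5 - H) = 6 + ((⅕)*27 - H) = 6 + (27/5 - H) = 57/5 - H)
x = 109/6 (x = -17/(6 - 1*7) + 42/36 = -17/(6 - 7) + 42*(1/36) = -17/(-1) + 7/6 = -17*(-1) + 7/6 = 17 + 7/6 = 109/6 ≈ 18.167)
t(F) = 2*F
(x*S(5, 10))*t(7) = (109*(57/5 - 1*10)/6)*(2*7) = (109*(57/5 - 10)/6)*14 = ((109/6)*(7/5))*14 = (763/30)*14 = 5341/15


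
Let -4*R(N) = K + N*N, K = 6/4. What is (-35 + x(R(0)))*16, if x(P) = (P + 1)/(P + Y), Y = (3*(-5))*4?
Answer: -270560/483 ≈ -560.17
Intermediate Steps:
K = 3/2 (K = 6*(1/4) = 3/2 ≈ 1.5000)
R(N) = -3/8 - N**2/4 (R(N) = -(3/2 + N*N)/4 = -(3/2 + N**2)/4 = -3/8 - N**2/4)
Y = -60 (Y = -15*4 = -60)
x(P) = (1 + P)/(-60 + P) (x(P) = (P + 1)/(P - 60) = (1 + P)/(-60 + P))
(-35 + x(R(0)))*16 = (-35 + (1 + (-3/8 - 1/4*0**2))/(-60 + (-3/8 - 1/4*0**2)))*16 = (-35 + (1 + (-3/8 - 1/4*0))/(-60 + (-3/8 - 1/4*0)))*16 = (-35 + (1 + (-3/8 + 0))/(-60 + (-3/8 + 0)))*16 = (-35 + (1 - 3/8)/(-60 - 3/8))*16 = (-35 + (5/8)/(-483/8))*16 = (-35 - 8/483*5/8)*16 = (-35 - 5/483)*16 = -16910/483*16 = -270560/483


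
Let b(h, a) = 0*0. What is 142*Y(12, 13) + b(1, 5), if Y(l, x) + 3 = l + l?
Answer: 2982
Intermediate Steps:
Y(l, x) = -3 + 2*l (Y(l, x) = -3 + (l + l) = -3 + 2*l)
b(h, a) = 0
142*Y(12, 13) + b(1, 5) = 142*(-3 + 2*12) + 0 = 142*(-3 + 24) + 0 = 142*21 + 0 = 2982 + 0 = 2982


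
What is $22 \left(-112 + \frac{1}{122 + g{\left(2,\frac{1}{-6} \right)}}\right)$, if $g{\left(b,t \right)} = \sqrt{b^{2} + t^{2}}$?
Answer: $- \frac{1319816432}{535679} - \frac{132 \sqrt{145}}{535679} \approx -2463.8$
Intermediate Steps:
$22 \left(-112 + \frac{1}{122 + g{\left(2,\frac{1}{-6} \right)}}\right) = 22 \left(-112 + \frac{1}{122 + \sqrt{2^{2} + \left(\frac{1}{-6}\right)^{2}}}\right) = 22 \left(-112 + \frac{1}{122 + \sqrt{4 + \left(- \frac{1}{6}\right)^{2}}}\right) = 22 \left(-112 + \frac{1}{122 + \sqrt{4 + \frac{1}{36}}}\right) = 22 \left(-112 + \frac{1}{122 + \sqrt{\frac{145}{36}}}\right) = 22 \left(-112 + \frac{1}{122 + \frac{\sqrt{145}}{6}}\right) = -2464 + \frac{22}{122 + \frac{\sqrt{145}}{6}}$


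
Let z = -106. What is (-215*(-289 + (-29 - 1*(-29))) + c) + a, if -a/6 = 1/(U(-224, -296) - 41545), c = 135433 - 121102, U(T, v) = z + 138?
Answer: 3174333064/41513 ≈ 76466.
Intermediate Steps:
U(T, v) = 32 (U(T, v) = -106 + 138 = 32)
c = 14331
a = 6/41513 (a = -6/(32 - 41545) = -6/(-41513) = -6*(-1/41513) = 6/41513 ≈ 0.00014453)
(-215*(-289 + (-29 - 1*(-29))) + c) + a = (-215*(-289 + (-29 - 1*(-29))) + 14331) + 6/41513 = (-215*(-289 + (-29 + 29)) + 14331) + 6/41513 = (-215*(-289 + 0) + 14331) + 6/41513 = (-215*(-289) + 14331) + 6/41513 = (62135 + 14331) + 6/41513 = 76466 + 6/41513 = 3174333064/41513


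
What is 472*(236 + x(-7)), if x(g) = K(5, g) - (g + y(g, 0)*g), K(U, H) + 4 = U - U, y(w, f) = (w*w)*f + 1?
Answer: 116112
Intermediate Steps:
y(w, f) = 1 + f*w**2 (y(w, f) = w**2*f + 1 = f*w**2 + 1 = 1 + f*w**2)
K(U, H) = -4 (K(U, H) = -4 + (U - U) = -4 + 0 = -4)
x(g) = -4 - 2*g (x(g) = -4 - (g + (1 + 0*g**2)*g) = -4 - (g + (1 + 0)*g) = -4 - (g + 1*g) = -4 - (g + g) = -4 - 2*g)
472*(236 + x(-7)) = 472*(236 + (-4 - 2*(-7))) = 472*(236 + (-4 + 14)) = 472*(236 + 10) = 472*246 = 116112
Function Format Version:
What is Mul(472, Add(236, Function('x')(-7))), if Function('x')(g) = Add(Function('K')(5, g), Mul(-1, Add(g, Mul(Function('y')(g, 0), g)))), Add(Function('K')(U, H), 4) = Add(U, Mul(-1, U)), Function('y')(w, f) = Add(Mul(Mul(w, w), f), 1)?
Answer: 116112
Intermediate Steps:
Function('y')(w, f) = Add(1, Mul(f, Pow(w, 2))) (Function('y')(w, f) = Add(Mul(Pow(w, 2), f), 1) = Add(Mul(f, Pow(w, 2)), 1) = Add(1, Mul(f, Pow(w, 2))))
Function('K')(U, H) = -4 (Function('K')(U, H) = Add(-4, Add(U, Mul(-1, U))) = Add(-4, 0) = -4)
Function('x')(g) = Add(-4, Mul(-2, g)) (Function('x')(g) = Add(-4, Mul(-1, Add(g, Mul(Add(1, Mul(0, Pow(g, 2))), g)))) = Add(-4, Mul(-1, Add(g, Mul(Add(1, 0), g)))) = Add(-4, Mul(-1, Add(g, Mul(1, g)))) = Add(-4, Mul(-1, Add(g, g))) = Add(-4, Mul(-1, Mul(2, g))) = Add(-4, Mul(-2, g)))
Mul(472, Add(236, Function('x')(-7))) = Mul(472, Add(236, Add(-4, Mul(-2, -7)))) = Mul(472, Add(236, Add(-4, 14))) = Mul(472, Add(236, 10)) = Mul(472, 246) = 116112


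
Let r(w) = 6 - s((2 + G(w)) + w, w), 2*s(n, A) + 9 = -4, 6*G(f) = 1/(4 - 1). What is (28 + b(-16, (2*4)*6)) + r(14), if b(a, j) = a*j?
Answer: -1455/2 ≈ -727.50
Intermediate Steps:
G(f) = 1/18 (G(f) = 1/(6*(4 - 1)) = (⅙)/3 = (⅙)*(⅓) = 1/18)
s(n, A) = -13/2 (s(n, A) = -9/2 + (½)*(-4) = -9/2 - 2 = -13/2)
r(w) = 25/2 (r(w) = 6 - 1*(-13/2) = 6 + 13/2 = 25/2)
(28 + b(-16, (2*4)*6)) + r(14) = (28 - 16*2*4*6) + 25/2 = (28 - 128*6) + 25/2 = (28 - 16*48) + 25/2 = (28 - 768) + 25/2 = -740 + 25/2 = -1455/2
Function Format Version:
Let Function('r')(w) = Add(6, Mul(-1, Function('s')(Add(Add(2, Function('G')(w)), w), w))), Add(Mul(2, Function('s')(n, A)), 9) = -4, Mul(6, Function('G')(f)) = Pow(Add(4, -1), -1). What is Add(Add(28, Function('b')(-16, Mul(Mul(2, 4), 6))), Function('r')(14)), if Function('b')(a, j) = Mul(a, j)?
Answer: Rational(-1455, 2) ≈ -727.50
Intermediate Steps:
Function('G')(f) = Rational(1, 18) (Function('G')(f) = Mul(Rational(1, 6), Pow(Add(4, -1), -1)) = Mul(Rational(1, 6), Pow(3, -1)) = Mul(Rational(1, 6), Rational(1, 3)) = Rational(1, 18))
Function('s')(n, A) = Rational(-13, 2) (Function('s')(n, A) = Add(Rational(-9, 2), Mul(Rational(1, 2), -4)) = Add(Rational(-9, 2), -2) = Rational(-13, 2))
Function('r')(w) = Rational(25, 2) (Function('r')(w) = Add(6, Mul(-1, Rational(-13, 2))) = Add(6, Rational(13, 2)) = Rational(25, 2))
Add(Add(28, Function('b')(-16, Mul(Mul(2, 4), 6))), Function('r')(14)) = Add(Add(28, Mul(-16, Mul(Mul(2, 4), 6))), Rational(25, 2)) = Add(Add(28, Mul(-16, Mul(8, 6))), Rational(25, 2)) = Add(Add(28, Mul(-16, 48)), Rational(25, 2)) = Add(Add(28, -768), Rational(25, 2)) = Add(-740, Rational(25, 2)) = Rational(-1455, 2)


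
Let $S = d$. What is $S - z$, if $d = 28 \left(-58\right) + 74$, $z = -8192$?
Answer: $6642$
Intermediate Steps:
$d = -1550$ ($d = -1624 + 74 = -1550$)
$S = -1550$
$S - z = -1550 - -8192 = -1550 + 8192 = 6642$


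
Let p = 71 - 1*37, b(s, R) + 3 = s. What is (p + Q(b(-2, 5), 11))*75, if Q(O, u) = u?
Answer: 3375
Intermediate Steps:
b(s, R) = -3 + s
p = 34 (p = 71 - 37 = 34)
(p + Q(b(-2, 5), 11))*75 = (34 + 11)*75 = 45*75 = 3375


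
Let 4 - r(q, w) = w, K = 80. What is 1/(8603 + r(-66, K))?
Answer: 1/8527 ≈ 0.00011727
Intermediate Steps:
r(q, w) = 4 - w
1/(8603 + r(-66, K)) = 1/(8603 + (4 - 1*80)) = 1/(8603 + (4 - 80)) = 1/(8603 - 76) = 1/8527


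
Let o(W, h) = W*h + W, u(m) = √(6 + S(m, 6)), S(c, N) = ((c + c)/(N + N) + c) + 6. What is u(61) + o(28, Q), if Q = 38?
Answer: 1092 + √2994/6 ≈ 1101.1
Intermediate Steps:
S(c, N) = 6 + c + c/N (S(c, N) = ((2*c)/((2*N)) + c) + 6 = ((2*c)*(1/(2*N)) + c) + 6 = (c/N + c) + 6 = (c + c/N) + 6 = 6 + c + c/N)
u(m) = √(12 + 7*m/6) (u(m) = √(6 + (6 + m + m/6)) = √(6 + (6 + 7*m/6)) = √(12 + 7*m/6))
o(W, h) = W + W*h
u(61) + o(28, Q) = √(432 + 42*61)/6 + 28*(1 + 38) = √(432 + 2562)/6 + 28*39 = √2994/6 + 1092 = 1092 + √2994/6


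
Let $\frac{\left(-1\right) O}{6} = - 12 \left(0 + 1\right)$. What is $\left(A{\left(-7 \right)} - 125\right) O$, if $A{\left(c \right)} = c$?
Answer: $-9504$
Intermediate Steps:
$O = 72$ ($O = - 6 \left(- 12 \left(0 + 1\right)\right) = - 6 \left(\left(-12\right) 1\right) = \left(-6\right) \left(-12\right) = 72$)
$\left(A{\left(-7 \right)} - 125\right) O = \left(-7 - 125\right) 72 = \left(-132\right) 72 = -9504$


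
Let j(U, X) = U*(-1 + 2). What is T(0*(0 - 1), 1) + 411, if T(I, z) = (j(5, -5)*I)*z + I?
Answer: 411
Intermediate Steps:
j(U, X) = U (j(U, X) = U*1 = U)
T(I, z) = I + 5*I*z (T(I, z) = (5*I)*z + I = 5*I*z + I = I + 5*I*z)
T(0*(0 - 1), 1) + 411 = (0*(0 - 1))*(1 + 5*1) + 411 = (0*(-1))*(1 + 5) + 411 = 0*6 + 411 = 0 + 411 = 411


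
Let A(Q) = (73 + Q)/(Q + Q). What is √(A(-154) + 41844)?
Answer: √992378541/154 ≈ 204.56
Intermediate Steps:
A(Q) = (73 + Q)/(2*Q) (A(Q) = (73 + Q)/((2*Q)) = (73 + Q)*(1/(2*Q)) = (73 + Q)/(2*Q))
√(A(-154) + 41844) = √((½)*(73 - 154)/(-154) + 41844) = √((½)*(-1/154)*(-81) + 41844) = √(81/308 + 41844) = √(12888033/308) = √992378541/154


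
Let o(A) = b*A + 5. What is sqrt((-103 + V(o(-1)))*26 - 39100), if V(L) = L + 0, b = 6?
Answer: 2*I*sqrt(10451) ≈ 204.46*I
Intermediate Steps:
o(A) = 5 + 6*A (o(A) = 6*A + 5 = 5 + 6*A)
V(L) = L
sqrt((-103 + V(o(-1)))*26 - 39100) = sqrt((-103 + (5 + 6*(-1)))*26 - 39100) = sqrt((-103 + (5 - 6))*26 - 39100) = sqrt((-103 - 1)*26 - 39100) = sqrt(-104*26 - 39100) = sqrt(-2704 - 39100) = sqrt(-41804) = 2*I*sqrt(10451)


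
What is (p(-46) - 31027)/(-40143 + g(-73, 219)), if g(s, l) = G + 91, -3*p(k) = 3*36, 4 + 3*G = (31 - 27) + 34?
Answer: 93189/120122 ≈ 0.77579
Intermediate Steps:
G = 34/3 (G = -4/3 + ((31 - 27) + 34)/3 = -4/3 + (4 + 34)/3 = -4/3 + (⅓)*38 = -4/3 + 38/3 = 34/3 ≈ 11.333)
p(k) = -36
g(s, l) = 307/3 (g(s, l) = 34/3 + 91 = 307/3)
(p(-46) - 31027)/(-40143 + g(-73, 219)) = (-36 - 31027)/(-40143 + 307/3) = -31063/(-120122/3) = -31063*(-3/120122) = 93189/120122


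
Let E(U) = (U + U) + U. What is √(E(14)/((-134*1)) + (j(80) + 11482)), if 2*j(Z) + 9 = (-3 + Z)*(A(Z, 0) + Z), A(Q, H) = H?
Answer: √261388842/134 ≈ 120.65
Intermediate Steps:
E(U) = 3*U (E(U) = 2*U + U = 3*U)
j(Z) = -9/2 + Z*(-3 + Z)/2 (j(Z) = -9/2 + ((-3 + Z)*(0 + Z))/2 = -9/2 + ((-3 + Z)*Z)/2 = -9/2 + (Z*(-3 + Z))/2 = -9/2 + Z*(-3 + Z)/2)
√(E(14)/((-134*1)) + (j(80) + 11482)) = √((3*14)/((-134*1)) + ((-9/2 + (½)*80² - 3/2*80) + 11482)) = √(42/(-134) + ((-9/2 + (½)*6400 - 120) + 11482)) = √(42*(-1/134) + ((-9/2 + 3200 - 120) + 11482)) = √(-21/67 + (6151/2 + 11482)) = √(-21/67 + 29115/2) = √(1950663/134) = √261388842/134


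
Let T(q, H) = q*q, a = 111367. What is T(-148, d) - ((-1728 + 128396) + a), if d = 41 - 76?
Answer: -216131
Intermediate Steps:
d = -35
T(q, H) = q**2
T(-148, d) - ((-1728 + 128396) + a) = (-148)**2 - ((-1728 + 128396) + 111367) = 21904 - (126668 + 111367) = 21904 - 1*238035 = 21904 - 238035 = -216131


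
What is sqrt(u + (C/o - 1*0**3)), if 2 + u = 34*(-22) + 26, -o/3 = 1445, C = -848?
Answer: 2*I*sqrt(11766345)/255 ≈ 26.904*I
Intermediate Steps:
o = -4335 (o = -3*1445 = -4335)
u = -724 (u = -2 + (34*(-22) + 26) = -2 + (-748 + 26) = -2 - 722 = -724)
sqrt(u + (C/o - 1*0**3)) = sqrt(-724 + (-848/(-4335) - 1*0**3)) = sqrt(-724 + (-848*(-1/4335) - 1*0)) = sqrt(-724 + (848/4335 + 0)) = sqrt(-724 + 848/4335) = sqrt(-3137692/4335) = 2*I*sqrt(11766345)/255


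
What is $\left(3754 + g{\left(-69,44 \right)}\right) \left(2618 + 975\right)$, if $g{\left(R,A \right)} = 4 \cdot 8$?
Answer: $13603098$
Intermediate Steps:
$g{\left(R,A \right)} = 32$
$\left(3754 + g{\left(-69,44 \right)}\right) \left(2618 + 975\right) = \left(3754 + 32\right) \left(2618 + 975\right) = 3786 \cdot 3593 = 13603098$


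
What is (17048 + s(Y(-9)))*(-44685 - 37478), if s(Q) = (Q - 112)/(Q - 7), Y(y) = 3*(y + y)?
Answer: -85457243322/61 ≈ -1.4009e+9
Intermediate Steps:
Y(y) = 6*y (Y(y) = 3*(2*y) = 6*y)
s(Q) = (-112 + Q)/(-7 + Q)
(17048 + s(Y(-9)))*(-44685 - 37478) = (17048 + (-112 + 6*(-9))/(-7 + 6*(-9)))*(-44685 - 37478) = (17048 + (-112 - 54)/(-7 - 54))*(-82163) = (17048 - 166/(-61))*(-82163) = (17048 - 1/61*(-166))*(-82163) = (17048 + 166/61)*(-82163) = (1040094/61)*(-82163) = -85457243322/61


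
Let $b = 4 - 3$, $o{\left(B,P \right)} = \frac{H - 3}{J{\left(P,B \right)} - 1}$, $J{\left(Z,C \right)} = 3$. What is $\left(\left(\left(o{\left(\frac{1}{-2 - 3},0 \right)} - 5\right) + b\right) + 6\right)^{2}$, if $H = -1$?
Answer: $0$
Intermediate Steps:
$o{\left(B,P \right)} = -2$ ($o{\left(B,P \right)} = \frac{-1 - 3}{3 - 1} = - \frac{4}{2} = \left(-4\right) \frac{1}{2} = -2$)
$b = 1$
$\left(\left(\left(o{\left(\frac{1}{-2 - 3},0 \right)} - 5\right) + b\right) + 6\right)^{2} = \left(\left(\left(-2 - 5\right) + 1\right) + 6\right)^{2} = \left(\left(-7 + 1\right) + 6\right)^{2} = \left(-6 + 6\right)^{2} = 0^{2} = 0$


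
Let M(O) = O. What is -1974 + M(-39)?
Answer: -2013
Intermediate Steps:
-1974 + M(-39) = -1974 - 39 = -2013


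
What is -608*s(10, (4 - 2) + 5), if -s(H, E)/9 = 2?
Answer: 10944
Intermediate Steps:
s(H, E) = -18 (s(H, E) = -9*2 = -18)
-608*s(10, (4 - 2) + 5) = -608*(-18) = 10944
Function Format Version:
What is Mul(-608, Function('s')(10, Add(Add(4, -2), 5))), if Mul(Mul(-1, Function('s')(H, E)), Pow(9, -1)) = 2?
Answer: 10944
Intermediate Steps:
Function('s')(H, E) = -18 (Function('s')(H, E) = Mul(-9, 2) = -18)
Mul(-608, Function('s')(10, Add(Add(4, -2), 5))) = Mul(-608, -18) = 10944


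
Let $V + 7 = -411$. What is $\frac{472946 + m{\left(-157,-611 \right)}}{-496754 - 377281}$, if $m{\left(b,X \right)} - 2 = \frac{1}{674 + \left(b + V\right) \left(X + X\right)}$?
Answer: $- \frac{332635679153}{614729792340} \approx -0.54111$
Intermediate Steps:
$V = -418$ ($V = -7 - 411 = -418$)
$m{\left(b,X \right)} = 2 + \frac{1}{674 + 2 X \left(-418 + b\right)}$ ($m{\left(b,X \right)} = 2 + \frac{1}{674 + \left(b - 418\right) \left(X + X\right)} = 2 + \frac{1}{674 + \left(-418 + b\right) 2 X} = 2 + \frac{1}{674 + 2 X \left(-418 + b\right)}$)
$\frac{472946 + m{\left(-157,-611 \right)}}{-496754 - 377281} = \frac{472946 + \frac{1349 - -1021592 + 4 \left(-611\right) \left(-157\right)}{2 \left(337 - -255398 - -95927\right)}}{-496754 - 377281} = \frac{472946 + \frac{1349 + 1021592 + 383708}{2 \left(337 + 255398 + 95927\right)}}{-874035} = \left(472946 + \frac{1}{2} \cdot \frac{1}{351662} \cdot 1406649\right) \left(- \frac{1}{874035}\right) = \left(472946 + \frac{1406649}{703324}\right) \left(- \frac{1}{874035}\right) = \frac{332635679153}{703324} \left(- \frac{1}{874035}\right) = - \frac{332635679153}{614729792340}$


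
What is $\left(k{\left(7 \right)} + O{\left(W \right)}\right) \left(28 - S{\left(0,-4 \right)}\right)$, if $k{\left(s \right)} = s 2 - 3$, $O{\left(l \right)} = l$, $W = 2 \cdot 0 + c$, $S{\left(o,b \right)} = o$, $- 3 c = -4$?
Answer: $\frac{1036}{3} \approx 345.33$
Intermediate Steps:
$c = \frac{4}{3}$ ($c = \left(- \frac{1}{3}\right) \left(-4\right) = \frac{4}{3} \approx 1.3333$)
$W = \frac{4}{3}$ ($W = 2 \cdot 0 + \frac{4}{3} = 0 + \frac{4}{3} = \frac{4}{3} \approx 1.3333$)
$k{\left(s \right)} = -3 + 2 s$ ($k{\left(s \right)} = 2 s - 3 = -3 + 2 s$)
$\left(k{\left(7 \right)} + O{\left(W \right)}\right) \left(28 - S{\left(0,-4 \right)}\right) = \left(\left(-3 + 2 \cdot 7\right) + \frac{4}{3}\right) \left(28 - 0\right) = \left(\left(-3 + 14\right) + \frac{4}{3}\right) \left(28 + 0\right) = \left(11 + \frac{4}{3}\right) 28 = \frac{37}{3} \cdot 28 = \frac{1036}{3}$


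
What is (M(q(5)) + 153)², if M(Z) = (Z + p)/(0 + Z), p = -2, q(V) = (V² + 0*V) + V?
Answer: 5331481/225 ≈ 23695.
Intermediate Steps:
q(V) = V + V² (q(V) = (V² + 0) + V = V² + V = V + V²)
M(Z) = (-2 + Z)/Z (M(Z) = (Z - 2)/(0 + Z) = (-2 + Z)/Z)
(M(q(5)) + 153)² = ((-2 + 5*(1 + 5))/((5*(1 + 5))) + 153)² = ((-2 + 5*6)/((5*6)) + 153)² = ((-2 + 30)/30 + 153)² = ((1/30)*28 + 153)² = (14/15 + 153)² = (2309/15)² = 5331481/225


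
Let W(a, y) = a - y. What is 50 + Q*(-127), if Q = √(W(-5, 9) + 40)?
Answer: 50 - 127*√26 ≈ -597.58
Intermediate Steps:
Q = √26 (Q = √((-5 - 1*9) + 40) = √((-5 - 9) + 40) = √(-14 + 40) = √26 ≈ 5.0990)
50 + Q*(-127) = 50 + √26*(-127) = 50 - 127*√26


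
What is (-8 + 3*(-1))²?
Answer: 121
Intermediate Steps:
(-8 + 3*(-1))² = (-8 - 3)² = (-11)² = 121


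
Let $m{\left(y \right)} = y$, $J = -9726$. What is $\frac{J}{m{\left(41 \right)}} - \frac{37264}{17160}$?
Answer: $- \frac{21053248}{87945} \approx -239.39$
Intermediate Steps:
$\frac{J}{m{\left(41 \right)}} - \frac{37264}{17160} = - \frac{9726}{41} - \frac{37264}{17160} = \left(-9726\right) \frac{1}{41} - \frac{4658}{2145} = - \frac{9726}{41} - \frac{4658}{2145} = - \frac{21053248}{87945}$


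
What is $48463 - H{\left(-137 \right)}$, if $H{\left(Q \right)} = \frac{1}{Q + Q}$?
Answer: $\frac{13278863}{274} \approx 48463.0$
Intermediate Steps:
$H{\left(Q \right)} = \frac{1}{2 Q}$
$48463 - H{\left(-137 \right)} = 48463 - \frac{1}{2 \left(-137\right)} = 48463 - \frac{1}{2} \left(- \frac{1}{137}\right) = 48463 - - \frac{1}{274} = 48463 + \frac{1}{274} = \frac{13278863}{274}$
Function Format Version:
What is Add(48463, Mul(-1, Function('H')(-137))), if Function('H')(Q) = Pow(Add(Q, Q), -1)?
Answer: Rational(13278863, 274) ≈ 48463.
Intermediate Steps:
Function('H')(Q) = Mul(Rational(1, 2), Pow(Q, -1)) (Function('H')(Q) = Pow(Mul(2, Q), -1) = Mul(Rational(1, 2), Pow(Q, -1)))
Add(48463, Mul(-1, Function('H')(-137))) = Add(48463, Mul(-1, Mul(Rational(1, 2), Pow(-137, -1)))) = Add(48463, Mul(-1, Mul(Rational(1, 2), Rational(-1, 137)))) = Add(48463, Mul(-1, Rational(-1, 274))) = Add(48463, Rational(1, 274)) = Rational(13278863, 274)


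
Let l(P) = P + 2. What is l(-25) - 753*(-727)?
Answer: 547408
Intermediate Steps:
l(P) = 2 + P
l(-25) - 753*(-727) = (2 - 25) - 753*(-727) = -23 + 547431 = 547408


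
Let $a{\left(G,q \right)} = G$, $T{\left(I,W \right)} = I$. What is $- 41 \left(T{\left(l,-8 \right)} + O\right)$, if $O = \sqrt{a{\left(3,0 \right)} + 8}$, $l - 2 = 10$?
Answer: $-492 - 41 \sqrt{11} \approx -627.98$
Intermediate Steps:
$l = 12$ ($l = 2 + 10 = 12$)
$O = \sqrt{11}$ ($O = \sqrt{3 + 8} = \sqrt{11} \approx 3.3166$)
$- 41 \left(T{\left(l,-8 \right)} + O\right) = - 41 \left(12 + \sqrt{11}\right) = -492 - 41 \sqrt{11}$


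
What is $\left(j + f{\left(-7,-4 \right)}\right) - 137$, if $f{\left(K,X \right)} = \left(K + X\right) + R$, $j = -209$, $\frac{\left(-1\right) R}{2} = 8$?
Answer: $-373$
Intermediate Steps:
$R = -16$ ($R = \left(-2\right) 8 = -16$)
$f{\left(K,X \right)} = -16 + K + X$ ($f{\left(K,X \right)} = \left(K + X\right) - 16 = -16 + K + X$)
$\left(j + f{\left(-7,-4 \right)}\right) - 137 = \left(-209 - 27\right) - 137 = -236 - 137 = -373$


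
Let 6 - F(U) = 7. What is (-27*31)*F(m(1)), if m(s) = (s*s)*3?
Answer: 837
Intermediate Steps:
m(s) = 3*s² (m(s) = s²*3 = 3*s²)
F(U) = -1 (F(U) = 6 - 1*7 = 6 - 7 = -1)
(-27*31)*F(m(1)) = -27*31*(-1) = -837*(-1) = 837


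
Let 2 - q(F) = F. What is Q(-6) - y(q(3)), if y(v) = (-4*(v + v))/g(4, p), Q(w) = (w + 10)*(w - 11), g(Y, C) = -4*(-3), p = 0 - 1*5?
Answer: -206/3 ≈ -68.667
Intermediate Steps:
q(F) = 2 - F
p = -5 (p = 0 - 5 = -5)
g(Y, C) = 12
Q(w) = (-11 + w)*(10 + w) (Q(w) = (10 + w)*(-11 + w) = (-11 + w)*(10 + w))
y(v) = -2*v/3 (y(v) = -4*(v + v)/12 = -8*v*(1/12) = -2*v/3)
Q(-6) - y(q(3)) = (-110 + (-6)² - 1*(-6)) - (-2)*(2 - 1*3)/3 = (-110 + 36 + 6) - (-2)*(2 - 3)/3 = -68 - (-2)*(-1)/3 = -68 - 1*⅔ = -68 - ⅔ = -206/3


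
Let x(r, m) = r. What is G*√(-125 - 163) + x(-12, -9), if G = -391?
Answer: -12 - 4692*I*√2 ≈ -12.0 - 6635.5*I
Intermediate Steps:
G*√(-125 - 163) + x(-12, -9) = -391*√(-125 - 163) - 12 = -4692*I*√2 - 12 = -12 - 4692*I*√2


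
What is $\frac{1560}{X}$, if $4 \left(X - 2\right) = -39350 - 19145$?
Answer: $- \frac{480}{4499} \approx -0.10669$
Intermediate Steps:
$X = - \frac{58487}{4}$ ($X = 2 + \frac{-39350 - 19145}{4} = 2 + \frac{1}{4} \left(-58495\right) = 2 - \frac{58495}{4} = - \frac{58487}{4} \approx -14622.0$)
$\frac{1560}{X} = \frac{1560}{- \frac{58487}{4}} = 1560 \left(- \frac{4}{58487}\right) = - \frac{480}{4499}$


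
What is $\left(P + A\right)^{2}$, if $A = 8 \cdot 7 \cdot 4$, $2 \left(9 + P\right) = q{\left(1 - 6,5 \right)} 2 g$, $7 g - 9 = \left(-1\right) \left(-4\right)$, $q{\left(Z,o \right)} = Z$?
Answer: $\frac{2073600}{49} \approx 42318.0$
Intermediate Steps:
$g = \frac{13}{7}$ ($g = \frac{9}{7} + \frac{\left(-1\right) \left(-4\right)}{7} = \frac{9}{7} + \frac{1}{7} \cdot 4 = \frac{9}{7} + \frac{4}{7} = \frac{13}{7} \approx 1.8571$)
$P = - \frac{128}{7}$ ($P = -9 + \frac{\left(1 - 6\right) 2 \cdot \frac{13}{7}}{2} = -9 + \frac{\left(-5\right) 2 \cdot \frac{13}{7}}{2} = -9 + \frac{\left(-10\right) \frac{13}{7}}{2} = -9 + \frac{1}{2} \left(- \frac{130}{7}\right) = -9 - \frac{65}{7} = - \frac{128}{7} \approx -18.286$)
$A = 224$ ($A = 56 \cdot 4 = 224$)
$\left(P + A\right)^{2} = \left(- \frac{128}{7} + 224\right)^{2} = \left(\frac{1440}{7}\right)^{2} = \frac{2073600}{49}$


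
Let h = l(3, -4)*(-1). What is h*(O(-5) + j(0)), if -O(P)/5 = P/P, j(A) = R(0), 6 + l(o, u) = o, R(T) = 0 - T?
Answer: -15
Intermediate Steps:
R(T) = -T
l(o, u) = -6 + o
j(A) = 0 (j(A) = -1*0 = 0)
h = 3 (h = (-6 + 3)*(-1) = -3*(-1) = 3)
O(P) = -5 (O(P) = -5*P/P = -5*1 = -5)
h*(O(-5) + j(0)) = 3*(-5 + 0) = 3*(-5) = -15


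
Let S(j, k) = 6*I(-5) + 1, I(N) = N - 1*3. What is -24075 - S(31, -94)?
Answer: -24028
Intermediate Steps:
I(N) = -3 + N (I(N) = N - 3 = -3 + N)
S(j, k) = -47 (S(j, k) = 6*(-3 - 5) + 1 = 6*(-8) + 1 = -48 + 1 = -47)
-24075 - S(31, -94) = -24075 - 1*(-47) = -24075 + 47 = -24028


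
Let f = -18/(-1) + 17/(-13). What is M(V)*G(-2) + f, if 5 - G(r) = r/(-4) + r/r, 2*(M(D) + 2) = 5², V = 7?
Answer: 2779/52 ≈ 53.442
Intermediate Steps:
M(D) = 21/2 (M(D) = -2 + (½)*5² = -2 + (½)*25 = -2 + 25/2 = 21/2)
f = 217/13 (f = -18*(-1) + 17*(-1/13) = 18 - 17/13 = 217/13 ≈ 16.692)
G(r) = 4 + r/4 (G(r) = 5 - (r/(-4) + r/r) = 5 - (r*(-¼) + 1) = 5 - (-r/4 + 1) = 5 - (1 - r/4) = 5 + (-1 + r/4) = 4 + r/4)
M(V)*G(-2) + f = 21*(4 + (¼)*(-2))/2 + 217/13 = 21*(4 - ½)/2 + 217/13 = (21/2)*(7/2) + 217/13 = 147/4 + 217/13 = 2779/52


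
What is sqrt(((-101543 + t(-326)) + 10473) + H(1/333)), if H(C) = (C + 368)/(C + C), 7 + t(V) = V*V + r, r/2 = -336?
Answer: sqrt(303198)/2 ≈ 275.32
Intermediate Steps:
r = -672 (r = 2*(-336) = -672)
t(V) = -679 + V**2 (t(V) = -7 + (V*V - 672) = -7 + (V**2 - 672) = -7 + (-672 + V**2) = -679 + V**2)
H(C) = (368 + C)/(2*C) (H(C) = (368 + C)/((2*C)) = (368 + C)*(1/(2*C)) = (368 + C)/(2*C))
sqrt(((-101543 + t(-326)) + 10473) + H(1/333)) = sqrt(((-101543 + (-679 + (-326)**2)) + 10473) + (368 + 1/333)/(2*(1/333))) = sqrt(((-101543 + (-679 + 106276)) + 10473) + (368 + 1/333)/(2*(1/333))) = sqrt(((-101543 + 105597) + 10473) + (1/2)*333*(122545/333)) = sqrt((4054 + 10473) + 122545/2) = sqrt(14527 + 122545/2) = sqrt(151599/2) = sqrt(303198)/2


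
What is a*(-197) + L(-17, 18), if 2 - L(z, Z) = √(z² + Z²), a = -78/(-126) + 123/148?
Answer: -881663/3108 - √613 ≈ -308.43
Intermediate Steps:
a = 4507/3108 (a = -78*(-1/126) + 123*(1/148) = 13/21 + 123/148 = 4507/3108 ≈ 1.4501)
L(z, Z) = 2 - √(Z² + z²) (L(z, Z) = 2 - √(z² + Z²) = 2 - √(Z² + z²))
a*(-197) + L(-17, 18) = (4507/3108)*(-197) + (2 - √(18² + (-17)²)) = -887879/3108 + (2 - √(324 + 289)) = -887879/3108 + (2 - √613) = -881663/3108 - √613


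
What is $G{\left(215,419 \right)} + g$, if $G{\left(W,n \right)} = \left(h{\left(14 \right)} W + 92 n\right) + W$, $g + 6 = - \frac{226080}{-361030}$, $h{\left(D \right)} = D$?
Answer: $\frac{1507936609}{36103} \approx 41768.0$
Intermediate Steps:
$g = - \frac{194010}{36103}$ ($g = -6 - \frac{226080}{-361030} = -6 - - \frac{22608}{36103} = -6 + \frac{22608}{36103} = - \frac{194010}{36103} \approx -5.3738$)
$G{\left(W,n \right)} = 15 W + 92 n$ ($G{\left(W,n \right)} = \left(14 W + 92 n\right) + W = 15 W + 92 n$)
$G{\left(215,419 \right)} + g = \left(15 \cdot 215 + 92 \cdot 419\right) - \frac{194010}{36103} = \left(3225 + 38548\right) - \frac{194010}{36103} = 41773 - \frac{194010}{36103} = \frac{1507936609}{36103}$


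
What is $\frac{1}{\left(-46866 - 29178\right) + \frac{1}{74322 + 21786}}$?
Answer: $- \frac{96108}{7308436751} \approx -1.315 \cdot 10^{-5}$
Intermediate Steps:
$\frac{1}{\left(-46866 - 29178\right) + \frac{1}{74322 + 21786}} = \frac{1}{\left(-46866 - 29178\right) + \frac{1}{96108}} = \frac{1}{-76044 + \frac{1}{96108}} = \frac{1}{- \frac{7308436751}{96108}} = - \frac{96108}{7308436751}$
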